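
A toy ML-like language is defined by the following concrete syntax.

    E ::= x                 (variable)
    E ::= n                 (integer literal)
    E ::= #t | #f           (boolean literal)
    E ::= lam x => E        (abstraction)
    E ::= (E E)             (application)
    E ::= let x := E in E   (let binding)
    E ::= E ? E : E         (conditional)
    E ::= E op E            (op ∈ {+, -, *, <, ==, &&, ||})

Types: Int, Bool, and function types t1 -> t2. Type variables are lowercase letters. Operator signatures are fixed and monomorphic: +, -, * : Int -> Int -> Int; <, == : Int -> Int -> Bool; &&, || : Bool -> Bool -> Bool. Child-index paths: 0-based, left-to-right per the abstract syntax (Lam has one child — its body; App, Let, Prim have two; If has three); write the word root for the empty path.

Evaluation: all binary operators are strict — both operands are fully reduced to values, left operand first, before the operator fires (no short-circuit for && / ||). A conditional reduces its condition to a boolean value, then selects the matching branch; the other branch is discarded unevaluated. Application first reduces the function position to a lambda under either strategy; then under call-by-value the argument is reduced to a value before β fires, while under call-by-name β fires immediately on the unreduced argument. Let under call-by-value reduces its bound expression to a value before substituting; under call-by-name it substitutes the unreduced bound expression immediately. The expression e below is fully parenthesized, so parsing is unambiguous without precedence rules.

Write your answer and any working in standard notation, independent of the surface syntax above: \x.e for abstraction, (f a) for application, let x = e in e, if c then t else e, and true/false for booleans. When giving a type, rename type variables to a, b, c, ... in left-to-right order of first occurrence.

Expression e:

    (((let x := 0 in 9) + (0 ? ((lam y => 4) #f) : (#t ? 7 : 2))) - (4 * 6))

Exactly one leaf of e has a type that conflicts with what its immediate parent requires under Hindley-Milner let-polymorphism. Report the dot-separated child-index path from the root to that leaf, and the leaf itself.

Answer: 0.1.0 : 0

Trace:
let x : Int
  unify Int ~ Int
  unify Int ~ Bool
  FAIL: mismatch Int ~ Bool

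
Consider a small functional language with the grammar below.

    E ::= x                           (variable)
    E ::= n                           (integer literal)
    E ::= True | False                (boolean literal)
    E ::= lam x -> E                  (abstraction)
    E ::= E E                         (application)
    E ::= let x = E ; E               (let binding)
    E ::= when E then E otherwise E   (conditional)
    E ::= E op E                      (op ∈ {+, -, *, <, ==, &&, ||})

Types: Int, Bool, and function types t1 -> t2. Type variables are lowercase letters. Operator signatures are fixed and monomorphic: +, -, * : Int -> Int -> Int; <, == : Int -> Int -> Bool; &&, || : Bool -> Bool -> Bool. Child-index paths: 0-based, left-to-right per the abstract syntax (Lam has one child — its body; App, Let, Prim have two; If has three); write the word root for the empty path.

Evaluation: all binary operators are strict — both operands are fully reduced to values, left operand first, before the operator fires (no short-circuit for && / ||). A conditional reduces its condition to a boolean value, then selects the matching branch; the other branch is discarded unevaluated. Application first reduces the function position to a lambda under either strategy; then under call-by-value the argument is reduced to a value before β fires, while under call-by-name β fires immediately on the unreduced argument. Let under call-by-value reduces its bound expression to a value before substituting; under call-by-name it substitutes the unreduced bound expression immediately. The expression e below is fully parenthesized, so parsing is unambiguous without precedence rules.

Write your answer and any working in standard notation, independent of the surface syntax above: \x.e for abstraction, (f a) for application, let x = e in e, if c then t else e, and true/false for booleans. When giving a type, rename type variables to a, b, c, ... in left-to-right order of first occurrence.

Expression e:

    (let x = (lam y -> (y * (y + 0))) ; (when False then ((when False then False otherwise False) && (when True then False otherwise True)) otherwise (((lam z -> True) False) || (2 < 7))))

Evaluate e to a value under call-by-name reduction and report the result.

Trace:
step 0: (let x = (\y.(y * (y + 0))) in (if false then ((if false then false else false) && (if true then false else true)) else (((\z.true) false) || (2 < 7))))
step 1: [let@root] (if false then ((if false then false else false) && (if true then false else true)) else (((\z.true) false) || (2 < 7)))
step 2: [if@root] (((\z.true) false) || (2 < 7))
step 3: [beta@0] (true || (2 < 7))
step 4: [delta@1] (true || true)
step 5: [delta@root] true

Answer: true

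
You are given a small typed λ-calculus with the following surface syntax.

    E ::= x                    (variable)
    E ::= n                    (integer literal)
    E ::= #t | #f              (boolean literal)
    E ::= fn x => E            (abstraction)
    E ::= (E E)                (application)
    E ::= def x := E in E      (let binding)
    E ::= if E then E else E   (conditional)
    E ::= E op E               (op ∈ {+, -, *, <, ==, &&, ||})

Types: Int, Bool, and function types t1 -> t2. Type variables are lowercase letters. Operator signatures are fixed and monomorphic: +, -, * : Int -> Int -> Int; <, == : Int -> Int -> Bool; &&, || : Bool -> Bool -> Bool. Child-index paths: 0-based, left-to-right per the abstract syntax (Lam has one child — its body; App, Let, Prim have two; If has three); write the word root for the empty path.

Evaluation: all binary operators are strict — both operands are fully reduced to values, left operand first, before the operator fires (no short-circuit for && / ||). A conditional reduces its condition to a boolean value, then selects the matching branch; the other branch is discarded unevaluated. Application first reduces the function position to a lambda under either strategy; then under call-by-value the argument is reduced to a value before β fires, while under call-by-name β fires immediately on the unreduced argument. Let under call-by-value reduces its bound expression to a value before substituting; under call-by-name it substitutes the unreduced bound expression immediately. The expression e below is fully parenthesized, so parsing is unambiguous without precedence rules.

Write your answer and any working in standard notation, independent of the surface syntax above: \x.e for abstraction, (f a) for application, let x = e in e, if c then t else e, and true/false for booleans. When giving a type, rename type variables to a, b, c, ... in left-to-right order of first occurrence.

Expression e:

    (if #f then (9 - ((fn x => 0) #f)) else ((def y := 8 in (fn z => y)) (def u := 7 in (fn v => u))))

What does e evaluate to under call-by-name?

Answer: 8

Working:
step 0: (if false then (9 - ((\x.0) false)) else ((let y = 8 in (\z.y)) (let u = 7 in (\v.u))))
step 1: [if@root] ((let y = 8 in (\z.y)) (let u = 7 in (\v.u)))
step 2: [let@0] ((\z.8) (let u = 7 in (\v.u)))
step 3: [beta@root] 8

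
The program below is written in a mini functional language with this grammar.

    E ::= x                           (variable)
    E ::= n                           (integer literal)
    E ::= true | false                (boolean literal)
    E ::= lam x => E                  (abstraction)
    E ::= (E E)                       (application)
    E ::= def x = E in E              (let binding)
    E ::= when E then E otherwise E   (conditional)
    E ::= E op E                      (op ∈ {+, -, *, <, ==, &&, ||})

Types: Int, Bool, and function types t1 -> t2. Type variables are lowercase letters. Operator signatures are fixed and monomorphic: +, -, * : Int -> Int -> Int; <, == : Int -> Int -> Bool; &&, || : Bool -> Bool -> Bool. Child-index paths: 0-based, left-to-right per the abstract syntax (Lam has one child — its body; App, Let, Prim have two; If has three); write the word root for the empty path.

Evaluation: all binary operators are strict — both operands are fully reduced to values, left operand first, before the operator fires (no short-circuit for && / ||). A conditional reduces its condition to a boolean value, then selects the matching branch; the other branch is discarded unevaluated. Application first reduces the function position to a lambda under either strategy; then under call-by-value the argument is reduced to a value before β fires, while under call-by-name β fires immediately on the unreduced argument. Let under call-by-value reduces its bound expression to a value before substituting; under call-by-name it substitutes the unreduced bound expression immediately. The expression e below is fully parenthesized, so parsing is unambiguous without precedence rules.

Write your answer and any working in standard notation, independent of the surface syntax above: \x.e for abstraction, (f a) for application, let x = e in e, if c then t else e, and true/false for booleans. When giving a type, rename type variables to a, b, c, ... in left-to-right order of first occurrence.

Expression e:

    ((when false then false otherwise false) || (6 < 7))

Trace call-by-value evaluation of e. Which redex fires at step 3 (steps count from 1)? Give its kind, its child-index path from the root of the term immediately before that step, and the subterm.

Trace:
step 0: ((if false then false else false) || (6 < 7))
step 1: [if@0] (false || (6 < 7))
step 2: [delta@1] (false || true)
step 3: [delta@root] true

Answer: delta at root : (false || true)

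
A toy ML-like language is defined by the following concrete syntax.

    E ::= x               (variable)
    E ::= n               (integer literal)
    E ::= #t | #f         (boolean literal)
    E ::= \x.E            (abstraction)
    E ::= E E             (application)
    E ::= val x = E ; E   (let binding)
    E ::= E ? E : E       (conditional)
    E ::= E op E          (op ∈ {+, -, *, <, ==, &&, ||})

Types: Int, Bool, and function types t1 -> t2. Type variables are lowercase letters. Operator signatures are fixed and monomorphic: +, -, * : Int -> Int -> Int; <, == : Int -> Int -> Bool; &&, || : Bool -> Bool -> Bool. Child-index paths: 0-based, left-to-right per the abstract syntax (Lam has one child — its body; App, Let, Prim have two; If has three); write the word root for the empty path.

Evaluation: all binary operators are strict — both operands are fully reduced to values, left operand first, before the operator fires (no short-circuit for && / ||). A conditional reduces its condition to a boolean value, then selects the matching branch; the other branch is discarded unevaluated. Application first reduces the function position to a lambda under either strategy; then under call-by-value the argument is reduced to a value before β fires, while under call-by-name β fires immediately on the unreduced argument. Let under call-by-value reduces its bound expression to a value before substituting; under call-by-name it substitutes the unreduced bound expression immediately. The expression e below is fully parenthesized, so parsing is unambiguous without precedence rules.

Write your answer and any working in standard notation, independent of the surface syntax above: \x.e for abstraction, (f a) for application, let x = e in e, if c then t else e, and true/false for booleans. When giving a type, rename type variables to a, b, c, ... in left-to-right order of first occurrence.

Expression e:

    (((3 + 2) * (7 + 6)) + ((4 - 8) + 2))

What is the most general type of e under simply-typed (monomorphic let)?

Answer: Int

Working:
  unify Int ~ Int
  unify Int ~ Int
  unify Int ~ Int
  unify Int ~ Int
  unify Int ~ Int
  unify Int ~ Int
  unify Int ~ Int
  unify Int ~ Int
  unify Int ~ Int
  unify Int ~ Int
  unify Int ~ Int
  unify Int ~ Int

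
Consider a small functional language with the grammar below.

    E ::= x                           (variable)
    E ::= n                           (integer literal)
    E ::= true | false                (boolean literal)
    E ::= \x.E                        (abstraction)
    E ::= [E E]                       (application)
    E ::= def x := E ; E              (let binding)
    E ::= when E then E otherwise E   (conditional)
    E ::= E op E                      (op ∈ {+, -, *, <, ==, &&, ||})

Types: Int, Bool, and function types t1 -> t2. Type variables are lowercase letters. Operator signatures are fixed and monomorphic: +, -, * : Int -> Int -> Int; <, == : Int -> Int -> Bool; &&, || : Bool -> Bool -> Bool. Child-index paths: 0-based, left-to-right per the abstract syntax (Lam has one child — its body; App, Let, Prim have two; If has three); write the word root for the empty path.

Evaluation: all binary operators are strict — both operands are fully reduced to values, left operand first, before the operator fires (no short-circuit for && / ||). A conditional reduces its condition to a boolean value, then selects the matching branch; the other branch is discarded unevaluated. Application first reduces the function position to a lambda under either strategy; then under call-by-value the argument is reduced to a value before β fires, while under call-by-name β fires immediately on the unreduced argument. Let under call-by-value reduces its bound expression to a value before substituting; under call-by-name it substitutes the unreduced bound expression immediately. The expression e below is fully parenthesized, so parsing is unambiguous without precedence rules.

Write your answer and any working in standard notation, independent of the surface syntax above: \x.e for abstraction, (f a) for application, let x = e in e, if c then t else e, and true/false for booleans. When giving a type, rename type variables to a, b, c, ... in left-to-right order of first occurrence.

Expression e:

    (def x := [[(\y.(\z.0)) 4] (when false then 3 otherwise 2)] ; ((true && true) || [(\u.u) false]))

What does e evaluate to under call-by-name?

Derivation:
step 0: (let x = (((\y.(\z.0)) 4) (if false then 3 else 2)) in ((true && true) || ((\u.u) false)))
step 1: [let@root] ((true && true) || ((\u.u) false))
step 2: [delta@0] (true || ((\u.u) false))
step 3: [beta@1] (true || false)
step 4: [delta@root] true

Answer: true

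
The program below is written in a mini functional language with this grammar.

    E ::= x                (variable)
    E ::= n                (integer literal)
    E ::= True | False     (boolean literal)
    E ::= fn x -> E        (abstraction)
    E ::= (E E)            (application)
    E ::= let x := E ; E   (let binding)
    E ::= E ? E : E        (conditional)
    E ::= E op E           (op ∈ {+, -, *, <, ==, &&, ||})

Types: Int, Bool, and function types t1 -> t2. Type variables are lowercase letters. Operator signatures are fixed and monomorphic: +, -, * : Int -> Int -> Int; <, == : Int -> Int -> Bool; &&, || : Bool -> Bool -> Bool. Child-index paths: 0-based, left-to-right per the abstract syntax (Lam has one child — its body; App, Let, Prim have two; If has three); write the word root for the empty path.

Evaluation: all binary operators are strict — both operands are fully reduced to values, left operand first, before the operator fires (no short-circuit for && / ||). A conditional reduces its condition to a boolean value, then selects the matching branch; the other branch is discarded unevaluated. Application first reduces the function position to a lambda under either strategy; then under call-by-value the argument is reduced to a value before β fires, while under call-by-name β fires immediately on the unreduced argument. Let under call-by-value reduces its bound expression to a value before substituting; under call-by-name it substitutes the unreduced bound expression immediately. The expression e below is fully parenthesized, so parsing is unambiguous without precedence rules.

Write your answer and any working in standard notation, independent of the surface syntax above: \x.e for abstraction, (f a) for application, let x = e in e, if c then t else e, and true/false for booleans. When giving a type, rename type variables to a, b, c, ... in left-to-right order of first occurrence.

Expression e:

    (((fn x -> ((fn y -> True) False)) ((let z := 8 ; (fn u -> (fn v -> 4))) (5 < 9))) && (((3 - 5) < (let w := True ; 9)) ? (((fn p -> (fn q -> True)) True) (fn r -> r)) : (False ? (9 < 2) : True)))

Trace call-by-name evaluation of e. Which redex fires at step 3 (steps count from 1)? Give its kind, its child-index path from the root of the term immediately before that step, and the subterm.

Answer: delta at 1.0.0 : (3 - 5)

Trace:
step 0: (((\x.((\y.true) false)) ((let z = 8 in (\u.(\v.4))) (5 < 9))) && (if ((3 - 5) < (let w = true in 9)) then (((\p.(\q.true)) true) (\r.r)) else (if false then (9 < 2) else true)))
step 1: [beta@0] (((\y.true) false) && (if ((3 - 5) < (let w = true in 9)) then (((\p.(\q.true)) true) (\r.r)) else (if false then (9 < 2) else true)))
step 2: [beta@0] (true && (if ((3 - 5) < (let w = true in 9)) then (((\p.(\q.true)) true) (\r.r)) else (if false then (9 < 2) else true)))
step 3: [delta@1.0.0] (true && (if (-2 < (let w = true in 9)) then (((\p.(\q.true)) true) (\r.r)) else (if false then (9 < 2) else true)))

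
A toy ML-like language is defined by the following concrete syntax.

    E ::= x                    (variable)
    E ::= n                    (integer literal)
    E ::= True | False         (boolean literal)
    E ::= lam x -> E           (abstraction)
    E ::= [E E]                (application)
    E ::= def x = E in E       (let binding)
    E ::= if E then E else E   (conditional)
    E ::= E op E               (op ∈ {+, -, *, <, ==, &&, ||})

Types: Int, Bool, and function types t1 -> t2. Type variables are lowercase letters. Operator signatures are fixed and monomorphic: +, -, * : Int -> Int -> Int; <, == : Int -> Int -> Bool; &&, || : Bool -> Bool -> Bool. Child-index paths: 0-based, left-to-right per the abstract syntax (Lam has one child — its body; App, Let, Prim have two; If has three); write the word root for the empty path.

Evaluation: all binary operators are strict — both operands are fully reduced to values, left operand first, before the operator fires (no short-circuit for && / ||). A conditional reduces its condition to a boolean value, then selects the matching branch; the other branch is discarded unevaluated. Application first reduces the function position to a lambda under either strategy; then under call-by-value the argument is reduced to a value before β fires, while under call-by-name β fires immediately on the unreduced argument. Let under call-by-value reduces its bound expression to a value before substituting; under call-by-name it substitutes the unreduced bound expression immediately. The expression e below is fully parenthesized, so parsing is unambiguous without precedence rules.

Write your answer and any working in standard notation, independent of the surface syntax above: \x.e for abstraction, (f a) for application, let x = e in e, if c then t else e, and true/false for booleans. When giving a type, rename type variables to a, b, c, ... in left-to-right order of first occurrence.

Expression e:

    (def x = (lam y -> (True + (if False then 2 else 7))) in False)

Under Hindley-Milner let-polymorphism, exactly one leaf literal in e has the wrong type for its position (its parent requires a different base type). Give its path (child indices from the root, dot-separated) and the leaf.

Answer: 0.0.0 : true

Trace:
  unify Bool ~ Int
  FAIL: mismatch Bool ~ Int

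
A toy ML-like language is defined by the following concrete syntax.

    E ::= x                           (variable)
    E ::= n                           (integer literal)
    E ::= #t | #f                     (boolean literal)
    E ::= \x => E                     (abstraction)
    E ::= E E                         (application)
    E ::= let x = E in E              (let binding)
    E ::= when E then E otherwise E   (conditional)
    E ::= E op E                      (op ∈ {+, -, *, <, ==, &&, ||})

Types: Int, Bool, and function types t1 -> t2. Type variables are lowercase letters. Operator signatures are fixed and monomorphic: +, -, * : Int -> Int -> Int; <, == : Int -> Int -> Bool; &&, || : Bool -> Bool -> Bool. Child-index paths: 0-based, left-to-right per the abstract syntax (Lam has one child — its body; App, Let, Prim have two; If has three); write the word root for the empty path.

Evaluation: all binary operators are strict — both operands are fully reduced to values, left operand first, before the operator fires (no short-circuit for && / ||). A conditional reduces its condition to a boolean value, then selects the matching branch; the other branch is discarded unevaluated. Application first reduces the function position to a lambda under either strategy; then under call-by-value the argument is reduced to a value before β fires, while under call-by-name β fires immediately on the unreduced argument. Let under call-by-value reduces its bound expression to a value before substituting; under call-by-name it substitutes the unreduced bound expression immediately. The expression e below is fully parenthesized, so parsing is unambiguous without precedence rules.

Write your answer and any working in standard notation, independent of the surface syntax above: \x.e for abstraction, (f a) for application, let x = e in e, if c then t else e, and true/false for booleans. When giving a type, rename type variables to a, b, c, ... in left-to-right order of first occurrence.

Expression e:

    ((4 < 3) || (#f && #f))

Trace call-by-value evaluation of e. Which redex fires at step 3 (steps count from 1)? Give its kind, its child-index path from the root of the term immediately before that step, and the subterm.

Trace:
step 0: ((4 < 3) || (false && false))
step 1: [delta@0] (false || (false && false))
step 2: [delta@1] (false || false)
step 3: [delta@root] false

Answer: delta at root : (false || false)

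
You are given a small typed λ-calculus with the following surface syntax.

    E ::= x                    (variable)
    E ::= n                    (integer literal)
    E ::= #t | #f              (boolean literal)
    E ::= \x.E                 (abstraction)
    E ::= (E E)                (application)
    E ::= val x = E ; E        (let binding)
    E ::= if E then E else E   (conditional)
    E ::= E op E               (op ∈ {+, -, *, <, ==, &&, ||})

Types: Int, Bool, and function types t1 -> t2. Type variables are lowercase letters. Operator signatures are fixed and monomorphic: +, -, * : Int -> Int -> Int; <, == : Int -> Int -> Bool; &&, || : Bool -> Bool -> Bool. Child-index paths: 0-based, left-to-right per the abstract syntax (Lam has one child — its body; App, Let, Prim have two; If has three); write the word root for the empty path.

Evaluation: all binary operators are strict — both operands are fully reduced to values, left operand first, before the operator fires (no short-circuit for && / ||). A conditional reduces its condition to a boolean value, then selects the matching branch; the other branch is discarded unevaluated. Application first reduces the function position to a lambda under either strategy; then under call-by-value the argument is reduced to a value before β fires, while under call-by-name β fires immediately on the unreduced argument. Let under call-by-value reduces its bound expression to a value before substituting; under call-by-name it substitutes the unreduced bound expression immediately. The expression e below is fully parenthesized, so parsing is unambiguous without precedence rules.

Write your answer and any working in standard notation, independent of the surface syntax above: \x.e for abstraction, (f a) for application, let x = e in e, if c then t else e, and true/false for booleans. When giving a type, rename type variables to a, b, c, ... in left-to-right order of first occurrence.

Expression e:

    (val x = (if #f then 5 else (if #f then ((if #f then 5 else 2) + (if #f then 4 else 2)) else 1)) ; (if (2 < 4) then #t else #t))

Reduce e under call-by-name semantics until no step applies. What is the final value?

Answer: true

Working:
step 0: (let x = (if false then 5 else (if false then ((if false then 5 else 2) + (if false then 4 else 2)) else 1)) in (if (2 < 4) then true else true))
step 1: [let@root] (if (2 < 4) then true else true)
step 2: [delta@0] (if true then true else true)
step 3: [if@root] true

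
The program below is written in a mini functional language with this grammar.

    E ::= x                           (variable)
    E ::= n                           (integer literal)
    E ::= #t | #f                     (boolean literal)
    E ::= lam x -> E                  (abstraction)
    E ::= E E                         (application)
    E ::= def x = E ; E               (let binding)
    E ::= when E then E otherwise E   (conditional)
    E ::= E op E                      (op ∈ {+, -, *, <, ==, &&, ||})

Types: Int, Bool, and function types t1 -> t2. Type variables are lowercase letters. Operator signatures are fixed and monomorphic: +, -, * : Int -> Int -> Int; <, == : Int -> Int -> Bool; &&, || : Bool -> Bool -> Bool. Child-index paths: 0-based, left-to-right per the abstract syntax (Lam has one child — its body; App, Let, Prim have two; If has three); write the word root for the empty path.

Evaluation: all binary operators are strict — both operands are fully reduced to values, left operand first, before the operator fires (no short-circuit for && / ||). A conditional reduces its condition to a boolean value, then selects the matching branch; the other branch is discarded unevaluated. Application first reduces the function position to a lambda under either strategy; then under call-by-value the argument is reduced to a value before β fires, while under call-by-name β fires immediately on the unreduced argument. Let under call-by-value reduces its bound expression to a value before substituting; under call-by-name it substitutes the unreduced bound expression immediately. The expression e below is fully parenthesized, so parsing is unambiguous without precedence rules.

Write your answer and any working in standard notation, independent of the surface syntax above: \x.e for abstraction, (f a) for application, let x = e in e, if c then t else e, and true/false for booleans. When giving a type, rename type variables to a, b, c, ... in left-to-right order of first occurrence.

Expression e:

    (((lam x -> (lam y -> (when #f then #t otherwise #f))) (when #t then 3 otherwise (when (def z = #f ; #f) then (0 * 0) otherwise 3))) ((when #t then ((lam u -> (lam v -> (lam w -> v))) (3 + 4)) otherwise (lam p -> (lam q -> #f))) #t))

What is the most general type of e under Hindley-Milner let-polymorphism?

Answer: Bool

Working:
  unify Bool ~ Bool
  unify Bool ~ Bool
\y._ : b -> Bool
\x._ : a -> b -> Bool
  unify Bool ~ Bool
let z : Bool
  unify Bool ~ Bool
  unify Int ~ Int
  unify Int ~ Int
  unify Int ~ Int
  unify Int ~ Int
  unify a -> b -> Bool ~ Int -> c
  unify a ~ Int
  unify b -> Bool ~ c
_ _ : b -> Bool
  unify Bool ~ Bool
v : e
\w._ : f -> e
\v._ : e -> f -> e
\u._ : d -> e -> f -> e
  unify Int ~ Int
  unify Int ~ Int
  unify d -> e -> f -> e ~ Int -> g
  unify d ~ Int
  unify e -> f -> e ~ g
_ _ : e -> f -> e
\q._ : i -> Bool
\p._ : h -> i -> Bool
  unify e -> f -> e ~ h -> i -> Bool
  unify e ~ h
  unify f -> h ~ i -> Bool
  unify f ~ i
  unify h ~ Bool
  unify Bool -> i -> Bool ~ Bool -> j
  unify Bool ~ Bool
  unify i -> Bool ~ j
_ _ : i -> Bool
  unify b -> Bool ~ (i -> Bool) -> k
  unify b ~ i -> Bool
  unify Bool ~ k
_ _ : Bool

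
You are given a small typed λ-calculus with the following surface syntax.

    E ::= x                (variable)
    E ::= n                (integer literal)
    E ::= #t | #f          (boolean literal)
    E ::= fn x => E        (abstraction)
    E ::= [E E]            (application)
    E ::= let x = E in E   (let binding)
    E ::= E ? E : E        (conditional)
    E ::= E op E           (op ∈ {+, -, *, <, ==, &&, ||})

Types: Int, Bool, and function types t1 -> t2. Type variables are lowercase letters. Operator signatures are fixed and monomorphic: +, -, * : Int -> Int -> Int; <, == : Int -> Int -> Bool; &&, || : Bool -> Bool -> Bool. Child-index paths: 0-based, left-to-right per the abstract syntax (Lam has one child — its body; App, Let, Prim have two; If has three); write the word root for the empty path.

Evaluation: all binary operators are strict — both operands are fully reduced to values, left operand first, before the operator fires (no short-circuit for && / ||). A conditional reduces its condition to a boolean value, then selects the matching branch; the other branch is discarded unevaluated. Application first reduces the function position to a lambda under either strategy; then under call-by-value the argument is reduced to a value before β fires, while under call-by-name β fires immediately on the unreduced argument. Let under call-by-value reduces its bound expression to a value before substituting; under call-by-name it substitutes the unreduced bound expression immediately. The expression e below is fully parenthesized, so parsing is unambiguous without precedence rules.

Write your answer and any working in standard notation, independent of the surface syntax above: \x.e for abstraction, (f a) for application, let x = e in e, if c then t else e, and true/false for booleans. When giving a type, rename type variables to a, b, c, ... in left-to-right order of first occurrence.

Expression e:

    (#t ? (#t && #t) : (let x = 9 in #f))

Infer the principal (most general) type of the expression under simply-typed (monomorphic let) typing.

Answer: Bool

Trace:
  unify Bool ~ Bool
  unify Bool ~ Bool
  unify Bool ~ Bool
let x : Int
  unify Bool ~ Bool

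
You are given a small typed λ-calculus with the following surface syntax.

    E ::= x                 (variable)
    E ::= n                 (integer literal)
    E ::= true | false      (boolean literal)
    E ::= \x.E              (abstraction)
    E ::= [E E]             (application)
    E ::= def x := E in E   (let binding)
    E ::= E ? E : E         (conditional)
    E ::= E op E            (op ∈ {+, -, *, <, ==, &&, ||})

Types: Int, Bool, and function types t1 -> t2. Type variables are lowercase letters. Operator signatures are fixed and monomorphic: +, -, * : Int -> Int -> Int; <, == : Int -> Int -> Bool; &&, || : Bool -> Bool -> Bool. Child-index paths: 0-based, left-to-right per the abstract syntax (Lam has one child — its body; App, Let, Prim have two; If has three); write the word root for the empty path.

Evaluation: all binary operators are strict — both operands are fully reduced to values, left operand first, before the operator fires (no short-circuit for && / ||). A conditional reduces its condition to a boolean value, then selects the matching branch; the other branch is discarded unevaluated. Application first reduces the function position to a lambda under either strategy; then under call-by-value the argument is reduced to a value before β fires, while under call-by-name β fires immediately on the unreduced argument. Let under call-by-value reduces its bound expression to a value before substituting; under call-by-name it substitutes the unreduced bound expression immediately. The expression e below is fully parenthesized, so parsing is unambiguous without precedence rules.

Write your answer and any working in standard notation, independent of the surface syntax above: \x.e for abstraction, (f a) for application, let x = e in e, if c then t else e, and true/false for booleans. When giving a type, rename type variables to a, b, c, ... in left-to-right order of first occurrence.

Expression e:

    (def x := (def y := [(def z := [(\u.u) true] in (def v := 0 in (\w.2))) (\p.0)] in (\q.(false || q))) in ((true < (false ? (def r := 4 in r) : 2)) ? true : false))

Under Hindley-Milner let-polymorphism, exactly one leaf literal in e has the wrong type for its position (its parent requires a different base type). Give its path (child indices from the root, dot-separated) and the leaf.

Working:
u : a
\u._ : a -> a
  unify a -> a ~ Bool -> b
  unify a ~ Bool
  unify Bool ~ b
_ _ : Bool
let z : Bool
let v : Int
\w._ : c -> Int
\p._ : d -> Int
  unify c -> Int ~ (d -> Int) -> e
  unify c ~ d -> Int
  unify Int ~ e
_ _ : Int
let y : Int
  unify Bool ~ Bool
q : f
  unify f ~ Bool
\q._ : Bool -> Bool
let x : Bool -> Bool
  unify Bool ~ Int
  FAIL: mismatch Bool ~ Int

Answer: 1.0.0 : true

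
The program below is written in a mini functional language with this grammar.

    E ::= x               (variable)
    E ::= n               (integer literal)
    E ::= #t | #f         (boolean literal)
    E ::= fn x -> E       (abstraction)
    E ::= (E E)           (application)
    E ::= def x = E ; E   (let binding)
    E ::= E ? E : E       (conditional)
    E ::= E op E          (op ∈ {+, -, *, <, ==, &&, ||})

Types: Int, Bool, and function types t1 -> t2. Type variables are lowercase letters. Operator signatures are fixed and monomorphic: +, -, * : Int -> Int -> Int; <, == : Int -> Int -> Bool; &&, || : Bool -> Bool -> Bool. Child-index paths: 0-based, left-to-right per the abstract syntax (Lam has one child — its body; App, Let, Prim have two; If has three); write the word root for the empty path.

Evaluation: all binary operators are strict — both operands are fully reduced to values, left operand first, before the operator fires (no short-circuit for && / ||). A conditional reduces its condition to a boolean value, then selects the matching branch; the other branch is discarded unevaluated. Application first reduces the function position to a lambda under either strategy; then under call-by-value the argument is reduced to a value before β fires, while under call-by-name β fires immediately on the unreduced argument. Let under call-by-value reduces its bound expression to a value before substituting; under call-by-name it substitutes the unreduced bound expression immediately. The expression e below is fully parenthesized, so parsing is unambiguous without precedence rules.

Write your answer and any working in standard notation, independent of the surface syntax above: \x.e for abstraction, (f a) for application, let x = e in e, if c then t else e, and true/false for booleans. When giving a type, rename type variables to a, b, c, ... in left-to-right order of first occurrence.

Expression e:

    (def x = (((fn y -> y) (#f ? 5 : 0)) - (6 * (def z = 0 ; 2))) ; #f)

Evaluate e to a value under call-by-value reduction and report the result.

Answer: false

Derivation:
step 0: (let x = (((\y.y) (if false then 5 else 0)) - (6 * (let z = 0 in 2))) in false)
step 1: [if@0.0.1] (let x = (((\y.y) 0) - (6 * (let z = 0 in 2))) in false)
step 2: [beta@0.0] (let x = (0 - (6 * (let z = 0 in 2))) in false)
step 3: [let@0.1.1] (let x = (0 - (6 * 2)) in false)
step 4: [delta@0.1] (let x = (0 - 12) in false)
step 5: [delta@0] (let x = -12 in false)
step 6: [let@root] false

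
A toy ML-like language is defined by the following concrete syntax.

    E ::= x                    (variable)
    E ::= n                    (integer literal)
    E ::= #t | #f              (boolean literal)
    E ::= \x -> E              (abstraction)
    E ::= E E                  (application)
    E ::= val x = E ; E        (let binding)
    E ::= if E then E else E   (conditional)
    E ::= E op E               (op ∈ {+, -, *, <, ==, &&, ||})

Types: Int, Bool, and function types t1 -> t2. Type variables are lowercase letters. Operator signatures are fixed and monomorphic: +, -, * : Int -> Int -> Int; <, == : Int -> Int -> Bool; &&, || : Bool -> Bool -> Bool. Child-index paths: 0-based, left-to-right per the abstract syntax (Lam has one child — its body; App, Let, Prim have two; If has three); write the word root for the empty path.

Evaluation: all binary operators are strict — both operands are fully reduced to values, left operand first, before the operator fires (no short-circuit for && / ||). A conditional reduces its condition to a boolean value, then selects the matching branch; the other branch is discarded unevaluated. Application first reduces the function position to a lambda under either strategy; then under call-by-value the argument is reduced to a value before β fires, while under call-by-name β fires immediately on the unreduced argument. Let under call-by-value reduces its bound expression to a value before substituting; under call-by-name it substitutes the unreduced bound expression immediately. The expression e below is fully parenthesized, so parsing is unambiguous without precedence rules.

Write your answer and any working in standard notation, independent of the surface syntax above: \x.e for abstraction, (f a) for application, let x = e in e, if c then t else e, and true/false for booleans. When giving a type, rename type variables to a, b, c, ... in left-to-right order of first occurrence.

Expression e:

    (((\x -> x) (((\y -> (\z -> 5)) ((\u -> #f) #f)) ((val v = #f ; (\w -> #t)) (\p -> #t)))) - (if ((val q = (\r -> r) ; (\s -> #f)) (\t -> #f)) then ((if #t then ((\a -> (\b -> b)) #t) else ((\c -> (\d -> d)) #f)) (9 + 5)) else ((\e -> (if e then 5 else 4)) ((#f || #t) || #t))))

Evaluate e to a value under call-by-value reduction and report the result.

Answer: 0

Trace:
step 0: (((\x.x) (((\y.(\z.5)) ((\u.false) false)) ((let v = false in (\w.true)) (\p.true)))) - (if ((let q = (\r.r) in (\s.false)) (\t.false)) then ((if true then ((\a.(\b.b)) true) else ((\c.(\d.d)) false)) (9 + 5)) else ((\e.(if e then 5 else 4)) ((false || true) || true))))
step 1: [beta@0.1.0.1] (((\x.x) (((\y.(\z.5)) false) ((let v = false in (\w.true)) (\p.true)))) - (if ((let q = (\r.r) in (\s.false)) (\t.false)) then ((if true then ((\a.(\b.b)) true) else ((\c.(\d.d)) false)) (9 + 5)) else ((\e.(if e then 5 else 4)) ((false || true) || true))))
step 2: [beta@0.1.0] (((\x.x) ((\z.5) ((let v = false in (\w.true)) (\p.true)))) - (if ((let q = (\r.r) in (\s.false)) (\t.false)) then ((if true then ((\a.(\b.b)) true) else ((\c.(\d.d)) false)) (9 + 5)) else ((\e.(if e then 5 else 4)) ((false || true) || true))))
step 3: [let@0.1.1.0] (((\x.x) ((\z.5) ((\w.true) (\p.true)))) - (if ((let q = (\r.r) in (\s.false)) (\t.false)) then ((if true then ((\a.(\b.b)) true) else ((\c.(\d.d)) false)) (9 + 5)) else ((\e.(if e then 5 else 4)) ((false || true) || true))))
step 4: [beta@0.1.1] (((\x.x) ((\z.5) true)) - (if ((let q = (\r.r) in (\s.false)) (\t.false)) then ((if true then ((\a.(\b.b)) true) else ((\c.(\d.d)) false)) (9 + 5)) else ((\e.(if e then 5 else 4)) ((false || true) || true))))
step 5: [beta@0.1] (((\x.x) 5) - (if ((let q = (\r.r) in (\s.false)) (\t.false)) then ((if true then ((\a.(\b.b)) true) else ((\c.(\d.d)) false)) (9 + 5)) else ((\e.(if e then 5 else 4)) ((false || true) || true))))
step 6: [beta@0] (5 - (if ((let q = (\r.r) in (\s.false)) (\t.false)) then ((if true then ((\a.(\b.b)) true) else ((\c.(\d.d)) false)) (9 + 5)) else ((\e.(if e then 5 else 4)) ((false || true) || true))))
step 7: [let@1.0.0] (5 - (if ((\s.false) (\t.false)) then ((if true then ((\a.(\b.b)) true) else ((\c.(\d.d)) false)) (9 + 5)) else ((\e.(if e then 5 else 4)) ((false || true) || true))))
step 8: [beta@1.0] (5 - (if false then ((if true then ((\a.(\b.b)) true) else ((\c.(\d.d)) false)) (9 + 5)) else ((\e.(if e then 5 else 4)) ((false || true) || true))))
step 9: [if@1] (5 - ((\e.(if e then 5 else 4)) ((false || true) || true)))
step 10: [delta@1.1.0] (5 - ((\e.(if e then 5 else 4)) (true || true)))
step 11: [delta@1.1] (5 - ((\e.(if e then 5 else 4)) true))
step 12: [beta@1] (5 - (if true then 5 else 4))
step 13: [if@1] (5 - 5)
step 14: [delta@root] 0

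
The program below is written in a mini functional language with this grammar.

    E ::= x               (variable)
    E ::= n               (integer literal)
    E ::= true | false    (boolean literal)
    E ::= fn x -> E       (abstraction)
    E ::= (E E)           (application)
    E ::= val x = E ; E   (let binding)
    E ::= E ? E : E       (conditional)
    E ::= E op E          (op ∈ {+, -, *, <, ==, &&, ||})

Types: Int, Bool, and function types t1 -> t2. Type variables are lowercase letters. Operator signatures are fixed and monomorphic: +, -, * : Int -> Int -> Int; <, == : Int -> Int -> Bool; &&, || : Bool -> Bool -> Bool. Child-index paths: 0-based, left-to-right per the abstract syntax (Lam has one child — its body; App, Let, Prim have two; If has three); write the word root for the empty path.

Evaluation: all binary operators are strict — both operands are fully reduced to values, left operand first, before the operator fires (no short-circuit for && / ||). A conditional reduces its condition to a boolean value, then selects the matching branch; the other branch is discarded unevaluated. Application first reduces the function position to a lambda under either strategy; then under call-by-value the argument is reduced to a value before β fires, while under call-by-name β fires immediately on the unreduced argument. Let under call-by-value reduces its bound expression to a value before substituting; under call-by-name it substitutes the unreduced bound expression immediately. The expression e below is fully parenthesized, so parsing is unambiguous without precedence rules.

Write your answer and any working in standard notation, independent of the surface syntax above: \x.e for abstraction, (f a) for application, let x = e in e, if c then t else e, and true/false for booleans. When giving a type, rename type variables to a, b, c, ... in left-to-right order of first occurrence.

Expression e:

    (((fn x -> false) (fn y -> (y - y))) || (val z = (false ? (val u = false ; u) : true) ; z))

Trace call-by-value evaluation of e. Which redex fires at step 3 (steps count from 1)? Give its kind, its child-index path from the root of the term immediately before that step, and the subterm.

Answer: let at 1 : (let z = true in z)

Derivation:
step 0: (((\x.false) (\y.(y - y))) || (let z = (if false then (let u = false in u) else true) in z))
step 1: [beta@0] (false || (let z = (if false then (let u = false in u) else true) in z))
step 2: [if@1.0] (false || (let z = true in z))
step 3: [let@1] (false || true)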